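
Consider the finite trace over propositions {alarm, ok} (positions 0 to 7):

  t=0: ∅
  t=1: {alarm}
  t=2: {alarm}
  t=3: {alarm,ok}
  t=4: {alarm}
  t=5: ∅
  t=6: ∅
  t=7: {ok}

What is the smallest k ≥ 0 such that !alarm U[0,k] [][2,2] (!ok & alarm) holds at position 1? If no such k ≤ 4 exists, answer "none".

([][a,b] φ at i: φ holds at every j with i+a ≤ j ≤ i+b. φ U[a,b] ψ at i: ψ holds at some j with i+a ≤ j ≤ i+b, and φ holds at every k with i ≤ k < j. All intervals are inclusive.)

none

Need earliest j ≥ 1 with [][2,2] (!ok & alarm), and !alarm at every k in [1,j-1].
  j=1: rhs fails.
  j=2: rhs holds but lhs fails at k=1.
  j=3: rhs fails.
  j=4: rhs fails.
  j=5: rhs fails.
No witness within the range → none.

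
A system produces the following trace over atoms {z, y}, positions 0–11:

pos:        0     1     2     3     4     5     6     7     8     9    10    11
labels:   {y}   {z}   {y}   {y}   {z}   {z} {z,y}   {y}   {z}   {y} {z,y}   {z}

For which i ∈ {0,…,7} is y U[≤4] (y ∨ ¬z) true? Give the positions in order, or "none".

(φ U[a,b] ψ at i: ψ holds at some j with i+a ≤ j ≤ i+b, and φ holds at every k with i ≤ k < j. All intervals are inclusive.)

Evaluate at each i in [0,7]:
  i=0: ✓ (rhs at j=0)
  i=1: ✗ (lhs fails at k=1 before rhs at j=2)
  i=2: ✓ (rhs at j=2)
  i=3: ✓ (rhs at j=3)
  i=4: ✗ (lhs fails at k=4 before rhs at j=6)
  i=5: ✗ (lhs fails at k=5 before rhs at j=6)
  i=6: ✓ (rhs at j=6)
  i=7: ✓ (rhs at j=7)

0, 2, 3, 6, 7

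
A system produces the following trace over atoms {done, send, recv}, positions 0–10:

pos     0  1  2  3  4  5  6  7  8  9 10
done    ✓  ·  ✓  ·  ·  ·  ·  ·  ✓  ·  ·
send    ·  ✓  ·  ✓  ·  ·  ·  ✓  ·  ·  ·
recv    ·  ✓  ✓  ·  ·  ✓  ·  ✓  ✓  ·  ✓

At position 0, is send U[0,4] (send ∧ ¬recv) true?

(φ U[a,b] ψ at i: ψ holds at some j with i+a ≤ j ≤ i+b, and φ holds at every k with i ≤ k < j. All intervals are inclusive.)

False

Need some j in [0,4] with (send ∧ ¬recv), and send at every k in [0,j-1].
  j=0: (send ∧ ¬recv) false.
  j=1: (send ∧ ¬recv) false.
  j=2: (send ∧ ¬recv) false.
  j=3: (send ∧ ¬recv) holds, but send fails at k=0 → not this j.
  j=4: (send ∧ ¬recv) false.
No j in the window works → until fails.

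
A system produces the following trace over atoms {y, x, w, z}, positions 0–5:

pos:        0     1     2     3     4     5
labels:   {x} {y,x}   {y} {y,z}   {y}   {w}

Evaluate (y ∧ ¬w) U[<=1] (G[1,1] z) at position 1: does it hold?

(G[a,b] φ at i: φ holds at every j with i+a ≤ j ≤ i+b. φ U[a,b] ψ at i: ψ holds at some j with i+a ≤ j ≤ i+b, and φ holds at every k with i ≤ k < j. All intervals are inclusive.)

Holds

Need some j in [1,2] with G[1,1] z, and (y ∧ ¬w) at every k in [1,j-1].
  j=1: G[1,1] z — fails at 2.
  j=2: G[1,1] z holds; (y ∧ ¬w) holds at every k in [1,1] → satisfied.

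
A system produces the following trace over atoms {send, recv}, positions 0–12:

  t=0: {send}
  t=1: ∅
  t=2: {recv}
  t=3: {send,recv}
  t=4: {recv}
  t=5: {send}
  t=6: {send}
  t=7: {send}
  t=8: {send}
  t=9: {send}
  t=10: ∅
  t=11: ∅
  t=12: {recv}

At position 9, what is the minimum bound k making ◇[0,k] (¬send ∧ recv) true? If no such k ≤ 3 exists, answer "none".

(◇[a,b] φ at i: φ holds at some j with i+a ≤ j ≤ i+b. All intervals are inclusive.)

Scan j = 9,10,… for (¬send ∧ recv):
  j=9: fails
  j=10: fails
  j=11: fails
  j=12: holds
First hit at j=12, so smallest k = 12-9 = 3.

3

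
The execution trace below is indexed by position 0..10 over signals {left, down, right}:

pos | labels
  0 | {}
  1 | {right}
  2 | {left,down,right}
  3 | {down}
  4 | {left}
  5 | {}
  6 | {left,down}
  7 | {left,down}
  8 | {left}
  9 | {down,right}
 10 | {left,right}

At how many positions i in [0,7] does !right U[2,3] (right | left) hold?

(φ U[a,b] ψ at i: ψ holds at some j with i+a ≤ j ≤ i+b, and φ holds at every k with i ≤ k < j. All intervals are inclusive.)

5

Evaluate at each i in [0,7]:
  i=0: ✗ (lhs fails at k=1 before rhs at j=2)
  i=1: ✗ (lhs fails at k=1 before rhs at j=4)
  i=2: ✗ (lhs fails at k=2 before rhs at j=4)
  i=3: ✓ (rhs at j=6; lhs holds on [3,5])
  i=4: ✓ (rhs at j=6; lhs holds on [4,5])
  i=5: ✓ (rhs at j=7; lhs holds on [5,6])
  i=6: ✓ (rhs at j=8; lhs holds on [6,7])
  i=7: ✓ (rhs at j=9; lhs holds on [7,8])
Positions where it holds: {3, 4, 5, 6, 7} → 5.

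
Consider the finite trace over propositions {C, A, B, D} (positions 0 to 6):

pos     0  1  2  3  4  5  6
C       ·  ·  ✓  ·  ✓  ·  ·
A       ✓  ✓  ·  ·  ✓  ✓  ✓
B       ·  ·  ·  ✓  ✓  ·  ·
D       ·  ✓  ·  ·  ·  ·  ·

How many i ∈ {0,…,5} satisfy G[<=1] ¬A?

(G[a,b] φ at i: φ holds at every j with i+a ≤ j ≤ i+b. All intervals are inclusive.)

1

Evaluate at each i in [0,5]:
  i=0: ✗ (fails at j=0)
  i=1: ✗ (fails at j=1)
  i=2: ✓ (all of [2,3])
  i=3: ✗ (fails at j=4)
  i=4: ✗ (fails at j=4)
  i=5: ✗ (fails at j=5)
Positions where it holds: {2} → 1.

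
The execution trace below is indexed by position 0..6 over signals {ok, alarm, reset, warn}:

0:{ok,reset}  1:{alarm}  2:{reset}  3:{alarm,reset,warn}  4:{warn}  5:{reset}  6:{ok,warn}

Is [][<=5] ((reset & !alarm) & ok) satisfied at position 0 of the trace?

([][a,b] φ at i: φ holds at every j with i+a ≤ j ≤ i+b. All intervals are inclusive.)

Check ((reset & !alarm) & ok) at every j in [0,5]:
  j=0: true
  j=1: false
  j=2: false
  j=3: false
  j=4: false
  j=5: false
Fails at j=1 → formula fails.

Does not hold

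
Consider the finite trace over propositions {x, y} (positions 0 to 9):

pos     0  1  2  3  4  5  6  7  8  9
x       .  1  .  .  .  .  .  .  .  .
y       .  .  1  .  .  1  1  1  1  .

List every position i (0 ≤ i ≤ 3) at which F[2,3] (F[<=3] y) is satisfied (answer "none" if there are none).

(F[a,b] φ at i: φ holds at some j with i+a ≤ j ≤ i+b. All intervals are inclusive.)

Evaluate at each i in [0,3]:
  i=0: ✓ (witness j=2)
  i=1: ✓ (witness j=3)
  i=2: ✓ (witness j=4)
  i=3: ✓ (witness j=5)

0, 1, 2, 3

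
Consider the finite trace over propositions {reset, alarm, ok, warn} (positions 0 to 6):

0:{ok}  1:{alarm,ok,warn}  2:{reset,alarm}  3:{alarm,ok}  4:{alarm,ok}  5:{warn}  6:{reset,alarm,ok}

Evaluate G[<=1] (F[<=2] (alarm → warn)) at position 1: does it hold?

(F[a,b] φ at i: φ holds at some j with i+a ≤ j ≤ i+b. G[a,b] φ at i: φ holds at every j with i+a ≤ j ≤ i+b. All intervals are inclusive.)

Does not hold

Check F[<=2] (alarm → warn) at every j in [1,2]:
  j=1: holds (witness at 1)
  j=2: fails (none in [2,4])
Fails at j=2 → formula fails.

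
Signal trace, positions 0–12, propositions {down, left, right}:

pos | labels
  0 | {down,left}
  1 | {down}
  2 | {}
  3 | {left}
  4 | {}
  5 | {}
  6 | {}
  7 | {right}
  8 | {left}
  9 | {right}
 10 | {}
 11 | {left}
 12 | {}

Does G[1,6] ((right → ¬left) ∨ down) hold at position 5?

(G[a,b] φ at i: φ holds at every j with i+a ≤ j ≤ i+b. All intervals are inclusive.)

True

Check ((right → ¬left) ∨ down) at every j in [6,11]:
  j=6: true
  j=7: true
  j=8: true
  j=9: true
  j=10: true
  j=11: true
All positions satisfy it → formula holds.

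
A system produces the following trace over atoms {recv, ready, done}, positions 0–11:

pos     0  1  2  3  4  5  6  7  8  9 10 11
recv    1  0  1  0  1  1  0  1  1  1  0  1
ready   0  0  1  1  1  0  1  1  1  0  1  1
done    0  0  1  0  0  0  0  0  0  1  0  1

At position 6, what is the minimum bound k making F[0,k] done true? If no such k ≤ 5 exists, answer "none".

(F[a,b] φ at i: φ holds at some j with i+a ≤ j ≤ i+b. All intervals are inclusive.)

Scan j = 6,7,… for done:
  j=6: fails
  j=7: fails
  j=8: fails
  j=9: holds
First hit at j=9, so smallest k = 9-6 = 3.

3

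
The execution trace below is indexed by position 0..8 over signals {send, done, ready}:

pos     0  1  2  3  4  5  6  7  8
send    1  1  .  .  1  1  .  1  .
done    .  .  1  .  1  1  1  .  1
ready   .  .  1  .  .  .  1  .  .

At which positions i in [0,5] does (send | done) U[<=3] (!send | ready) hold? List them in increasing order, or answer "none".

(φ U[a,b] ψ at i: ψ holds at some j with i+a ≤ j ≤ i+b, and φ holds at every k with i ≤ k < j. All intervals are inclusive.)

0, 1, 2, 3, 4, 5

Evaluate at each i in [0,5]:
  i=0: ✓ (rhs at j=2; lhs holds on [0,1])
  i=1: ✓ (rhs at j=2; lhs holds on [1,1])
  i=2: ✓ (rhs at j=2)
  i=3: ✓ (rhs at j=3)
  i=4: ✓ (rhs at j=6; lhs holds on [4,5])
  i=5: ✓ (rhs at j=6; lhs holds on [5,5])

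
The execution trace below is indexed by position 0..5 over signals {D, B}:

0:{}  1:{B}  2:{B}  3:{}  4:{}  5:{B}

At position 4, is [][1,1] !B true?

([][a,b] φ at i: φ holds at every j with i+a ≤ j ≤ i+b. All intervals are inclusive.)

No

Check !B at every j in [5,5]:
  j=5: false
Fails at j=5 → formula fails.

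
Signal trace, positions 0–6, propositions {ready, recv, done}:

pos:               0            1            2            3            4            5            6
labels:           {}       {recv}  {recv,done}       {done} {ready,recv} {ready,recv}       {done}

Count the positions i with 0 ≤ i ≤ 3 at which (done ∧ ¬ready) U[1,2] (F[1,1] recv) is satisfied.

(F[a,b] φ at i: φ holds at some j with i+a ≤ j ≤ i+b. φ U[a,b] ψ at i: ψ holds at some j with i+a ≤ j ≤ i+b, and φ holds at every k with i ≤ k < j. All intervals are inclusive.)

2

Evaluate at each i in [0,3]:
  i=0: ✗ (lhs fails at k=0 before rhs at j=1)
  i=1: ✗ (lhs fails at k=1 before rhs at j=3)
  i=2: ✓ (rhs at j=3; lhs holds on [2,2])
  i=3: ✓ (rhs at j=4; lhs holds on [3,3])
Positions where it holds: {2, 3} → 2.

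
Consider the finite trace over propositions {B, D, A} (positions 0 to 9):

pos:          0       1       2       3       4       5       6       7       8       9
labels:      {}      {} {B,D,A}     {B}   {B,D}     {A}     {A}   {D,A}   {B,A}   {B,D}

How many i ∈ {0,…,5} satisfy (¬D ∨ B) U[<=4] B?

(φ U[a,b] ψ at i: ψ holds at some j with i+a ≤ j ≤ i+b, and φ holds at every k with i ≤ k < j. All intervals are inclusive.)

5

Evaluate at each i in [0,5]:
  i=0: ✓ (rhs at j=2; lhs holds on [0,1])
  i=1: ✓ (rhs at j=2; lhs holds on [1,1])
  i=2: ✓ (rhs at j=2)
  i=3: ✓ (rhs at j=3)
  i=4: ✓ (rhs at j=4)
  i=5: ✗ (lhs fails at k=7 before rhs at j=8)
Positions where it holds: {0, 1, 2, 3, 4} → 5.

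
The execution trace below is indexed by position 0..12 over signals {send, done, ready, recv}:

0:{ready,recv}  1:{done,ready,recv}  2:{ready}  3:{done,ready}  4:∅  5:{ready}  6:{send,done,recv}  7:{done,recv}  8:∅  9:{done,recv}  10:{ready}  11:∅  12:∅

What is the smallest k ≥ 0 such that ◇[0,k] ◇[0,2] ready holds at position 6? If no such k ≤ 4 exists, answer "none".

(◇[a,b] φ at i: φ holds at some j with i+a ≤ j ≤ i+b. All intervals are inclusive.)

Scan j = 6,7,… for ◇[0,2] ready:
  j=6: fails
  j=7: fails
  j=8: holds
First hit at j=8, so smallest k = 8-6 = 2.

2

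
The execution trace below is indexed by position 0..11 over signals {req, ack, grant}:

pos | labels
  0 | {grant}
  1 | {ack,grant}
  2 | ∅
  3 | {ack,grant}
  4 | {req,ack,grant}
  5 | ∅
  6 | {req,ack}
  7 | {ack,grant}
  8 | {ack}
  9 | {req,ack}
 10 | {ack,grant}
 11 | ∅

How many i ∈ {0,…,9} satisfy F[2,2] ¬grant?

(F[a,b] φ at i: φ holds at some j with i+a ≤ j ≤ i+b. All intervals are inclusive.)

Evaluate at each i in [0,9]:
  i=0: ✓ (witness j=2)
  i=1: ✗ (none in [3,3])
  i=2: ✗ (none in [4,4])
  i=3: ✓ (witness j=5)
  i=4: ✓ (witness j=6)
  i=5: ✗ (none in [7,7])
  i=6: ✓ (witness j=8)
  i=7: ✓ (witness j=9)
  i=8: ✗ (none in [10,10])
  i=9: ✓ (witness j=11)
Positions where it holds: {0, 3, 4, 6, 7, 9} → 6.

6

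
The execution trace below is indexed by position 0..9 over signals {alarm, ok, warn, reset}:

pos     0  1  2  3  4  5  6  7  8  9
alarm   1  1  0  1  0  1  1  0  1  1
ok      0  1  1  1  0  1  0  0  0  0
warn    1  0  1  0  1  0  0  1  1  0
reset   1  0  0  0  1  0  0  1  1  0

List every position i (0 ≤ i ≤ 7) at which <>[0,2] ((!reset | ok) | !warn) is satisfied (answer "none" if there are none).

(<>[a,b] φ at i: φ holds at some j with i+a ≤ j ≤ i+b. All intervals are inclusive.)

0, 1, 2, 3, 4, 5, 6, 7

Evaluate at each i in [0,7]:
  i=0: ✓ (witness j=1)
  i=1: ✓ (witness j=1)
  i=2: ✓ (witness j=2)
  i=3: ✓ (witness j=3)
  i=4: ✓ (witness j=5)
  i=5: ✓ (witness j=5)
  i=6: ✓ (witness j=6)
  i=7: ✓ (witness j=9)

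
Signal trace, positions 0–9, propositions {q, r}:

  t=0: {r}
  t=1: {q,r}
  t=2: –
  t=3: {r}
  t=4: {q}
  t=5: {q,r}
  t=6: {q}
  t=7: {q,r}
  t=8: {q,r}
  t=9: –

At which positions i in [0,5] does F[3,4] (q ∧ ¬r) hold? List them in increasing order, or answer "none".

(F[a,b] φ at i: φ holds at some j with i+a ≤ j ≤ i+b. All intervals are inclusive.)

0, 1, 2, 3

Evaluate at each i in [0,5]:
  i=0: ✓ (witness j=4)
  i=1: ✓ (witness j=4)
  i=2: ✓ (witness j=6)
  i=3: ✓ (witness j=6)
  i=4: ✗ (none in [7,8])
  i=5: ✗ (none in [8,9])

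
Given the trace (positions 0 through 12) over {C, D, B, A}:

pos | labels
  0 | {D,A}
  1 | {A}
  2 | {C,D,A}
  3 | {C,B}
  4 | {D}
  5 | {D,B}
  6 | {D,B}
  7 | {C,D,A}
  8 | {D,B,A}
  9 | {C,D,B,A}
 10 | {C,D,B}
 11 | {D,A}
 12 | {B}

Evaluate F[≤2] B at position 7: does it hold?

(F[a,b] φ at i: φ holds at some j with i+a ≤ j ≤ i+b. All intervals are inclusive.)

Check B at each j in [7,9]:
  j=7: false
  j=8: true
  j=9: true
Found at j=8 → formula holds.

Holds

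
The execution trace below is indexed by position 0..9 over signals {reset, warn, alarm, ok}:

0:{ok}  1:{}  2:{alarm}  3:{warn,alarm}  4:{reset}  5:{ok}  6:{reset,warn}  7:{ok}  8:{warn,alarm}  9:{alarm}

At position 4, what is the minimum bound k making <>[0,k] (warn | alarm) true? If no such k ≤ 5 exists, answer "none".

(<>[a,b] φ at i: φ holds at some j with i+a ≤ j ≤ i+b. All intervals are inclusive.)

Scan j = 4,5,… for (warn | alarm):
  j=4: fails
  j=5: fails
  j=6: holds
First hit at j=6, so smallest k = 6-4 = 2.

2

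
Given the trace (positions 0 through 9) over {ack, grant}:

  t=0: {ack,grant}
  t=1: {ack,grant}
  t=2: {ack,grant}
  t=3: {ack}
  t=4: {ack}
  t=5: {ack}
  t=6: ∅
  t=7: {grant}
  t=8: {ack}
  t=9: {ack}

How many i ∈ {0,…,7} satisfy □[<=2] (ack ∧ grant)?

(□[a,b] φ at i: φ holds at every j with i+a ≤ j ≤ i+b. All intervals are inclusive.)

Evaluate at each i in [0,7]:
  i=0: ✓ (all of [0,2])
  i=1: ✗ (fails at j=3)
  i=2: ✗ (fails at j=3)
  i=3: ✗ (fails at j=3)
  i=4: ✗ (fails at j=4)
  i=5: ✗ (fails at j=5)
  i=6: ✗ (fails at j=6)
  i=7: ✗ (fails at j=7)
Positions where it holds: {0} → 1.

1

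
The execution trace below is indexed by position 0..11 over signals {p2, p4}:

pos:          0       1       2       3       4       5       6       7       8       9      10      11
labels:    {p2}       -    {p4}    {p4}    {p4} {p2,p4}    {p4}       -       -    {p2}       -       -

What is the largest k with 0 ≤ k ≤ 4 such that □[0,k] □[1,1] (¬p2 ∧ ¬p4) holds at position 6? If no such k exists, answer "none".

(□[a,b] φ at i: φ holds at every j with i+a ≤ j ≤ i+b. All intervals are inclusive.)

1

□[1,1] (¬p2 ∧ ¬p4) must hold from j=6 onward; find where it first fails.
  j=6: holds
  j=7: holds
  j=8: fails
Holds on [6,7], so largest k = 1.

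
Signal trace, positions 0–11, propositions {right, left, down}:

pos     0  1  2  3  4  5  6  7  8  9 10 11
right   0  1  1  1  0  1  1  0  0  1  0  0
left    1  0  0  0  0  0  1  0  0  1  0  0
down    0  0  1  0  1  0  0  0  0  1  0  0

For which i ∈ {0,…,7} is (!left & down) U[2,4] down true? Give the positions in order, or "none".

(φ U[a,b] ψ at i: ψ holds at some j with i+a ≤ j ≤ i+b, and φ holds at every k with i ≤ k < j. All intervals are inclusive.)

Evaluate at each i in [0,7]:
  i=0: ✗ (lhs fails at k=0 before rhs at j=2)
  i=1: ✗ (lhs fails at k=1 before rhs at j=4)
  i=2: ✗ (lhs fails at k=3 before rhs at j=4)
  i=3: ✗ (no rhs in [5,7])
  i=4: ✗ (no rhs in [6,8])
  i=5: ✗ (lhs fails at k=5 before rhs at j=9)
  i=6: ✗ (lhs fails at k=6 before rhs at j=9)
  i=7: ✗ (lhs fails at k=7 before rhs at j=9)

none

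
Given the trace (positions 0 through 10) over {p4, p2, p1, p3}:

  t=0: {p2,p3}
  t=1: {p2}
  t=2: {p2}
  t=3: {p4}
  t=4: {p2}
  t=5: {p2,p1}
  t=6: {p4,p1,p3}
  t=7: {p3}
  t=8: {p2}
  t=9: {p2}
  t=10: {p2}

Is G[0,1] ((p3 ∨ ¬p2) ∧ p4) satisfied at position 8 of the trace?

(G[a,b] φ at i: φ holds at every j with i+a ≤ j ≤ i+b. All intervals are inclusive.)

No

Check ((p3 ∨ ¬p2) ∧ p4) at every j in [8,9]:
  j=8: false
  j=9: false
Fails at j=8 → formula fails.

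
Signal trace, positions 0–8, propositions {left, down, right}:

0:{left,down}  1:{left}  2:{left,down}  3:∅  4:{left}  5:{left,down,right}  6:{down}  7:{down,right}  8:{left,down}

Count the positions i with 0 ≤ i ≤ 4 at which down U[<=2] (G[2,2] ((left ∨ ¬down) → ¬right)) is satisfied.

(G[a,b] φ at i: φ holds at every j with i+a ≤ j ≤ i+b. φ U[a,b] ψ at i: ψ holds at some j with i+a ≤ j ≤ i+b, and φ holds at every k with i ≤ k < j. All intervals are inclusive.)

Evaluate at each i in [0,4]:
  i=0: ✓ (rhs at j=0)
  i=1: ✓ (rhs at j=1)
  i=2: ✓ (rhs at j=2)
  i=3: ✗ (lhs fails at k=3 before rhs at j=4)
  i=4: ✓ (rhs at j=4)
Positions where it holds: {0, 1, 2, 4} → 4.

4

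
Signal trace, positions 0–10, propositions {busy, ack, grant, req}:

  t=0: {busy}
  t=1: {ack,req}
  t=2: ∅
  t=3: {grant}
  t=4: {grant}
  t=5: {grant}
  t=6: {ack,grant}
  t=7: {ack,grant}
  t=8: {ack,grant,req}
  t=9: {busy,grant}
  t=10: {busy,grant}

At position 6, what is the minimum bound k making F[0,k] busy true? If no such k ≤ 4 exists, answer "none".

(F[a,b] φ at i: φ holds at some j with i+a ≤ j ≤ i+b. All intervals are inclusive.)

Scan j = 6,7,… for busy:
  j=6: fails
  j=7: fails
  j=8: fails
  j=9: holds
First hit at j=9, so smallest k = 9-6 = 3.

3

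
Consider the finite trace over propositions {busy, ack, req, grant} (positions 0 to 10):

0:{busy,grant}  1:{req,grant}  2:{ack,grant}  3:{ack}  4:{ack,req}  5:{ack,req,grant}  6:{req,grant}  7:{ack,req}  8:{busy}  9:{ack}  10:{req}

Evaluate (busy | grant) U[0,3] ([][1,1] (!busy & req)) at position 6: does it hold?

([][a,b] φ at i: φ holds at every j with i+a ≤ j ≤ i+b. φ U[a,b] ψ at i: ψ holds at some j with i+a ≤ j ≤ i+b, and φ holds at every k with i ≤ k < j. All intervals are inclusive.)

True

Need some j in [6,9] with [][1,1] (!busy & req), and (busy | grant) at every k in [6,j-1].
  j=6: [][1,1] (!busy & req) holds; no prefix to check → satisfied.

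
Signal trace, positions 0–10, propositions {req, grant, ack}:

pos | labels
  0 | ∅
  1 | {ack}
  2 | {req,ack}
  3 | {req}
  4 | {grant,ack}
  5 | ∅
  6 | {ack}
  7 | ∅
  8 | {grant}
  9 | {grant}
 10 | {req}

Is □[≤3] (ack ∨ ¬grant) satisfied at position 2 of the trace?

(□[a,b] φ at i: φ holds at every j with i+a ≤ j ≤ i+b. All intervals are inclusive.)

Check (ack ∨ ¬grant) at every j in [2,5]:
  j=2: true
  j=3: true
  j=4: true
  j=5: true
All positions satisfy it → formula holds.

True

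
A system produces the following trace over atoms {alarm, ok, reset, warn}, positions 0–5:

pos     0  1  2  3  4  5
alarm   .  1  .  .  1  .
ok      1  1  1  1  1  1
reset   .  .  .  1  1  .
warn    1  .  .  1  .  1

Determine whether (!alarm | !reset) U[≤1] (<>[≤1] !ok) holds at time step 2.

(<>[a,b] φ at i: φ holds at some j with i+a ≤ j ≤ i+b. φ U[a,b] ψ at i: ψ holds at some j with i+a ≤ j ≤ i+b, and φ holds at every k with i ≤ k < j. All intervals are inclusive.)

Need some j in [2,3] with <>[≤1] !ok, and (!alarm | !reset) at every k in [2,j-1].
  j=2: <>[≤1] !ok — fails (none in [2,3]).
  j=3: <>[≤1] !ok — fails (none in [3,4]).
No j in the window works → until fails.

No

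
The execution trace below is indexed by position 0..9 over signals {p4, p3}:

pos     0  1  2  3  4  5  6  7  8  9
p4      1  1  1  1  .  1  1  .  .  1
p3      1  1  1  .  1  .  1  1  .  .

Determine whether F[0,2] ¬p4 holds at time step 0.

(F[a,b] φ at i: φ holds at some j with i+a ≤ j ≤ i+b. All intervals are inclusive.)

Check ¬p4 at each j in [0,2]:
  j=0: false
  j=1: false
  j=2: false
No position in the window satisfies it → formula fails.

No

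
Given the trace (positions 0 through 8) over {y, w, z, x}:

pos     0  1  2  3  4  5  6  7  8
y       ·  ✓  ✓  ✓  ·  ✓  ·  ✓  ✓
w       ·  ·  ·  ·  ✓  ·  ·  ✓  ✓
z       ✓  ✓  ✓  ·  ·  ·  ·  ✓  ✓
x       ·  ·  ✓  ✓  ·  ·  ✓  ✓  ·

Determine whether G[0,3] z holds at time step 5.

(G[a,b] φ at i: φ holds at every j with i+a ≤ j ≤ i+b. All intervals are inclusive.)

Does not hold

Check z at every j in [5,8]:
  j=5: false
  j=6: false
  j=7: true
  j=8: true
Fails at j=5 → formula fails.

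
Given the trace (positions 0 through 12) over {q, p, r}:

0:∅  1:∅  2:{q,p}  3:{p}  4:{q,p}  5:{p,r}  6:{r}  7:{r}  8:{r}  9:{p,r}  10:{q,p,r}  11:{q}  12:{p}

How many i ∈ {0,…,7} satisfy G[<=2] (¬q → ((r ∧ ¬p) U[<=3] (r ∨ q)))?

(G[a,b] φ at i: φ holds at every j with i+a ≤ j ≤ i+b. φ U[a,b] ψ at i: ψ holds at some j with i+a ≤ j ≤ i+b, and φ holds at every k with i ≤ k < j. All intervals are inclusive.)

4

Evaluate at each i in [0,7]:
  i=0: ✗ (fails at j=0)
  i=1: ✗ (fails at j=1)
  i=2: ✗ (fails at j=3)
  i=3: ✗ (fails at j=3)
  i=4: ✓ (all of [4,6])
  i=5: ✓ (all of [5,7])
  i=6: ✓ (all of [6,8])
  i=7: ✓ (all of [7,9])
Positions where it holds: {4, 5, 6, 7} → 4.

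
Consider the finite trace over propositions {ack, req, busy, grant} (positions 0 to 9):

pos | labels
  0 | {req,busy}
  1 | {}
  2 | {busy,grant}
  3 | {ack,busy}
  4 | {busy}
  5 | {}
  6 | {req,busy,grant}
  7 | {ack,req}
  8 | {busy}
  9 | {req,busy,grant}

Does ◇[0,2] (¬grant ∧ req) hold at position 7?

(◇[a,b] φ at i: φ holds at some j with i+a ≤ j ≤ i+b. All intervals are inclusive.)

True

Check (¬grant ∧ req) at each j in [7,9]:
  j=7: true
  j=8: false
  j=9: false
Found at j=7 → formula holds.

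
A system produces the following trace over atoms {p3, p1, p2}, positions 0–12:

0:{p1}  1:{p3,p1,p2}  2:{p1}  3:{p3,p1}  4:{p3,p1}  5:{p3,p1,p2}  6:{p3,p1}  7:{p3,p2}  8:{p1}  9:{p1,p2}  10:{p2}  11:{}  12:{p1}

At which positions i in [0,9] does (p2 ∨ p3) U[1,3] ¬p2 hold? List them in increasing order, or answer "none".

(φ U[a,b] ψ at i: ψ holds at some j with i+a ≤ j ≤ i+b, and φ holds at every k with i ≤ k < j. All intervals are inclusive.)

1, 3, 4, 5, 6, 7, 9

Evaluate at each i in [0,9]:
  i=0: ✗ (lhs fails at k=0 before rhs at j=2)
  i=1: ✓ (rhs at j=2; lhs holds on [1,1])
  i=2: ✗ (lhs fails at k=2 before rhs at j=3)
  i=3: ✓ (rhs at j=4; lhs holds on [3,3])
  i=4: ✓ (rhs at j=6; lhs holds on [4,5])
  i=5: ✓ (rhs at j=6; lhs holds on [5,5])
  i=6: ✓ (rhs at j=8; lhs holds on [6,7])
  i=7: ✓ (rhs at j=8; lhs holds on [7,7])
  i=8: ✗ (lhs fails at k=8 before rhs at j=11)
  i=9: ✓ (rhs at j=11; lhs holds on [9,10])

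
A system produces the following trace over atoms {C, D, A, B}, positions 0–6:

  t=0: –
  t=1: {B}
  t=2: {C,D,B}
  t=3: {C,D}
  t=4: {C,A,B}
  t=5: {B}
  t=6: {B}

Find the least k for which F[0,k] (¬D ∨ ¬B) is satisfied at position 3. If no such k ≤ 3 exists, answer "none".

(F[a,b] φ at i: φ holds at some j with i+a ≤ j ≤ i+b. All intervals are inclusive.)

Scan j = 3,4,… for (¬D ∨ ¬B):
  j=3: holds
First hit at j=3, so smallest k = 3-3 = 0.

0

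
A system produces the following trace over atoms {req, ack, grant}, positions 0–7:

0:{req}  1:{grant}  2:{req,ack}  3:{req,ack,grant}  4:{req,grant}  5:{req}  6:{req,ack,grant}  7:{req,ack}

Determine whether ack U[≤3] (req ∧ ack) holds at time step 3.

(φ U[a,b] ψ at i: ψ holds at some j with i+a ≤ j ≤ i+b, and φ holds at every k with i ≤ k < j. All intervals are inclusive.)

True

Need some j in [3,6] with (req ∧ ack), and ack at every k in [3,j-1].
  j=3: (req ∧ ack) holds; no prefix to check → satisfied.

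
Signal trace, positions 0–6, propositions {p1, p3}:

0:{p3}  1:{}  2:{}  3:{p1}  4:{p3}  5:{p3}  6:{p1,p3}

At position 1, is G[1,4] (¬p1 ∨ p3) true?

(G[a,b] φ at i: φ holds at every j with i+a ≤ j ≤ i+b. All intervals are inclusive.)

Check (¬p1 ∨ p3) at every j in [2,5]:
  j=2: true
  j=3: false
  j=4: true
  j=5: true
Fails at j=3 → formula fails.

False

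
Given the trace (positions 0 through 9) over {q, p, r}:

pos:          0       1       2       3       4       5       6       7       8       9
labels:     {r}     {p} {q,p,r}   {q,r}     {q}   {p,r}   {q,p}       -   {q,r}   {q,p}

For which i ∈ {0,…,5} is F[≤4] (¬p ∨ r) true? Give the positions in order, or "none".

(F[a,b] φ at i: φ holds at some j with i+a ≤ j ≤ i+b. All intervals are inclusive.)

0, 1, 2, 3, 4, 5

Evaluate at each i in [0,5]:
  i=0: ✓ (witness j=0)
  i=1: ✓ (witness j=2)
  i=2: ✓ (witness j=2)
  i=3: ✓ (witness j=3)
  i=4: ✓ (witness j=4)
  i=5: ✓ (witness j=5)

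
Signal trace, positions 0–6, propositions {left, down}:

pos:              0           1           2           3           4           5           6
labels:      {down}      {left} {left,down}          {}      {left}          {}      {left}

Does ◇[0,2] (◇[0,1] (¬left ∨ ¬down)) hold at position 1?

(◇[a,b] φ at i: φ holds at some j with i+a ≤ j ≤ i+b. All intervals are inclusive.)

Check ◇[0,1] (¬left ∨ ¬down) at each j in [1,3]:
  j=1: holds (witness at 1)
  j=2: holds (witness at 3)
  j=3: holds (witness at 3)
Found at j=1 → formula holds.

Holds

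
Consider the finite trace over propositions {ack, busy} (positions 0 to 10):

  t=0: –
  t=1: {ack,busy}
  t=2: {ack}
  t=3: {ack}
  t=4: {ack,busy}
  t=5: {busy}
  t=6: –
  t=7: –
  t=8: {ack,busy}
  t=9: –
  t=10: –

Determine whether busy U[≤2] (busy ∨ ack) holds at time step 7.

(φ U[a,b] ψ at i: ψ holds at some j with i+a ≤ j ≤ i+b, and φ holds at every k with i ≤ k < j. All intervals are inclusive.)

No

Need some j in [7,9] with (busy ∨ ack), and busy at every k in [7,j-1].
  j=7: (busy ∨ ack) false.
  j=8: (busy ∨ ack) holds, but busy fails at k=7 → not this j.
  j=9: (busy ∨ ack) false.
No j in the window works → until fails.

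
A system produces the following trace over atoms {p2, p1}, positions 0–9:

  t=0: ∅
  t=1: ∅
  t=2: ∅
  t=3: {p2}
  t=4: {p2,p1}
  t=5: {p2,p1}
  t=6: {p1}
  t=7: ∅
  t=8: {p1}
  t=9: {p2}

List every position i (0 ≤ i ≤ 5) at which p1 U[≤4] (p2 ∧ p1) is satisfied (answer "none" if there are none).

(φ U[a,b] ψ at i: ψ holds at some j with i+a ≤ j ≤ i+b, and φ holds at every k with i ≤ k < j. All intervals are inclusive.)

Evaluate at each i in [0,5]:
  i=0: ✗ (lhs fails at k=0 before rhs at j=4)
  i=1: ✗ (lhs fails at k=1 before rhs at j=4)
  i=2: ✗ (lhs fails at k=2 before rhs at j=4)
  i=3: ✗ (lhs fails at k=3 before rhs at j=4)
  i=4: ✓ (rhs at j=4)
  i=5: ✓ (rhs at j=5)

4, 5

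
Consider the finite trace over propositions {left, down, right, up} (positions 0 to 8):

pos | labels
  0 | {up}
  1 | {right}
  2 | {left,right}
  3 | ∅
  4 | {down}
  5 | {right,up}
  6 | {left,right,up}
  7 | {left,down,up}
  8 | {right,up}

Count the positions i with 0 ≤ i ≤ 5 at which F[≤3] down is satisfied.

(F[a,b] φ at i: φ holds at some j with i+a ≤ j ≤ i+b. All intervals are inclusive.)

Evaluate at each i in [0,5]:
  i=0: ✗ (none in [0,3])
  i=1: ✓ (witness j=4)
  i=2: ✓ (witness j=4)
  i=3: ✓ (witness j=4)
  i=4: ✓ (witness j=4)
  i=5: ✓ (witness j=7)
Positions where it holds: {1, 2, 3, 4, 5} → 5.

5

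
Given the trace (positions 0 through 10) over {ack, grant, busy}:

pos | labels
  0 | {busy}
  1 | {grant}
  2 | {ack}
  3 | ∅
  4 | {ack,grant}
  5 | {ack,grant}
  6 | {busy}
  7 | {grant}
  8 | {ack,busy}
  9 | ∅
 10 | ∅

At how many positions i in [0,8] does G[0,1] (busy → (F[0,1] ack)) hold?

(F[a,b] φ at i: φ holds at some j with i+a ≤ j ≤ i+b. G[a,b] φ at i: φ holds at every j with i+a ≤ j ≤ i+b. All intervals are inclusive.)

Evaluate at each i in [0,8]:
  i=0: ✗ (fails at j=0)
  i=1: ✓ (all of [1,2])
  i=2: ✓ (all of [2,3])
  i=3: ✓ (all of [3,4])
  i=4: ✓ (all of [4,5])
  i=5: ✗ (fails at j=6)
  i=6: ✗ (fails at j=6)
  i=7: ✓ (all of [7,8])
  i=8: ✓ (all of [8,9])
Positions where it holds: {1, 2, 3, 4, 7, 8} → 6.

6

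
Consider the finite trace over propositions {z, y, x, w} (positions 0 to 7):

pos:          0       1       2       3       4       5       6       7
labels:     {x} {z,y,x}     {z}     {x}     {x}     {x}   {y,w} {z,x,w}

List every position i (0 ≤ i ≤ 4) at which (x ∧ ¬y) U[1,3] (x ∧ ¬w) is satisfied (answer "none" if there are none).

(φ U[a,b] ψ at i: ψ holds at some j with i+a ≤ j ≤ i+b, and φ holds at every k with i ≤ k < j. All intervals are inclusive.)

0, 3, 4

Evaluate at each i in [0,4]:
  i=0: ✓ (rhs at j=1; lhs holds on [0,0])
  i=1: ✗ (lhs fails at k=1 before rhs at j=3)
  i=2: ✗ (lhs fails at k=2 before rhs at j=3)
  i=3: ✓ (rhs at j=4; lhs holds on [3,3])
  i=4: ✓ (rhs at j=5; lhs holds on [4,4])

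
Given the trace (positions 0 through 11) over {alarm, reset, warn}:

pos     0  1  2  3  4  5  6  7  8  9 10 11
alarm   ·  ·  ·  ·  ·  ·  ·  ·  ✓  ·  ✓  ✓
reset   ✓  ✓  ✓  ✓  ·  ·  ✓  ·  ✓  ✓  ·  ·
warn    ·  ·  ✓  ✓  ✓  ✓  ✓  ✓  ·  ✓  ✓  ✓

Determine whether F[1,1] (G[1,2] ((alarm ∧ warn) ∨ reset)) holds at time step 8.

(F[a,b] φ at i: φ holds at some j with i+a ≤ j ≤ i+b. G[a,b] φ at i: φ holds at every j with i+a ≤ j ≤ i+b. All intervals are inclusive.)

Check G[1,2] ((alarm ∧ warn) ∨ reset) at each j in [9,9]:
  j=9: holds on [10,11]
Found at j=9 → formula holds.

Yes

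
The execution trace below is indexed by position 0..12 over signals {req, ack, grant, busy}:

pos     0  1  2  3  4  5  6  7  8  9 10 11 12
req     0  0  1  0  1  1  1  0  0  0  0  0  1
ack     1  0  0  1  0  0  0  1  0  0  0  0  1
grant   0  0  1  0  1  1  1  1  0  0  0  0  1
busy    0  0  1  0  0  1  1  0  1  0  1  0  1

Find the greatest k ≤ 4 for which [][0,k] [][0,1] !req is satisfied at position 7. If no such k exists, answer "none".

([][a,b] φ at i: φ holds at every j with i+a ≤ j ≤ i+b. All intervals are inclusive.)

[][0,1] !req must hold from j=7 onward; find where it first fails.
  j=7: holds
  j=8: holds
  j=9: holds
  j=10: holds
  j=11: fails
Holds on [7,10], so largest k = 3.

3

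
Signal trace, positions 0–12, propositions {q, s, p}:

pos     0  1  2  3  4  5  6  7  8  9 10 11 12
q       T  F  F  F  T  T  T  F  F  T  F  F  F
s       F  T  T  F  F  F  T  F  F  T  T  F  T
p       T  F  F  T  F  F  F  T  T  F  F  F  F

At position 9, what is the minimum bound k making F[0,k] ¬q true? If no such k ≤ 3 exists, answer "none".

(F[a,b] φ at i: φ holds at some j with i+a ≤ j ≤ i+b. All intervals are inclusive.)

Scan j = 9,10,… for ¬q:
  j=9: fails
  j=10: holds
First hit at j=10, so smallest k = 10-9 = 1.

1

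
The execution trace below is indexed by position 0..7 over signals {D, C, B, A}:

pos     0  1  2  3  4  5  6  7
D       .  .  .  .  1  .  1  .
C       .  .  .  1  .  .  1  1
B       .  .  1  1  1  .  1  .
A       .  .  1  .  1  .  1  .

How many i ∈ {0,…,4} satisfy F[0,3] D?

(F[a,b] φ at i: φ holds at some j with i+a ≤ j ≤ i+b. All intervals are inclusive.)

4

Evaluate at each i in [0,4]:
  i=0: ✗ (none in [0,3])
  i=1: ✓ (witness j=4)
  i=2: ✓ (witness j=4)
  i=3: ✓ (witness j=4)
  i=4: ✓ (witness j=4)
Positions where it holds: {1, 2, 3, 4} → 4.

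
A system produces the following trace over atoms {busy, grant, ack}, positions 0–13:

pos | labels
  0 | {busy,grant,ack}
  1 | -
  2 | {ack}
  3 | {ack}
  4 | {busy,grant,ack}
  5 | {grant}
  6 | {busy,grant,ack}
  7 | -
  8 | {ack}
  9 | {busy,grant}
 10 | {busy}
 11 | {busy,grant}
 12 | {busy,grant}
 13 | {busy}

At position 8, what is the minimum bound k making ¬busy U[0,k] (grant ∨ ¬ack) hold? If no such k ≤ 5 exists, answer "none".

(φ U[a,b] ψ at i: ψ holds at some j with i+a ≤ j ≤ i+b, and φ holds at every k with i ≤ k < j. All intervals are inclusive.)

1

Need earliest j ≥ 8 with (grant ∨ ¬ack), and ¬busy at every k in [8,j-1].
  j=8: rhs fails.
  j=9: rhs holds; lhs holds on [8,8]. k = 1.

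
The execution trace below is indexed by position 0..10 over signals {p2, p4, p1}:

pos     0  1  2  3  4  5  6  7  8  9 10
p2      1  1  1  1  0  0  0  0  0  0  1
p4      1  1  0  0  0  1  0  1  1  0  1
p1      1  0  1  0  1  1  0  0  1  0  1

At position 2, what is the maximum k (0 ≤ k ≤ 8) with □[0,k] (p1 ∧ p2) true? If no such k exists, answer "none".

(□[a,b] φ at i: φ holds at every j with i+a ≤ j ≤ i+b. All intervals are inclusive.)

(p1 ∧ p2) must hold from j=2 onward; find where it first fails.
  j=2: holds
  j=3: fails
Holds on [2,2], so largest k = 0.

0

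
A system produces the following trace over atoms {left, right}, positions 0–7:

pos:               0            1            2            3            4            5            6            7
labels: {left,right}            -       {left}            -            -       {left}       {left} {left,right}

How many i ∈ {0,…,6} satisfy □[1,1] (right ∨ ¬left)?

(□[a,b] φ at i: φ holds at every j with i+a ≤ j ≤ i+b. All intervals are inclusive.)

Evaluate at each i in [0,6]:
  i=0: ✓ (all of [1,1])
  i=1: ✗ (fails at j=2)
  i=2: ✓ (all of [3,3])
  i=3: ✓ (all of [4,4])
  i=4: ✗ (fails at j=5)
  i=5: ✗ (fails at j=6)
  i=6: ✓ (all of [7,7])
Positions where it holds: {0, 2, 3, 6} → 4.

4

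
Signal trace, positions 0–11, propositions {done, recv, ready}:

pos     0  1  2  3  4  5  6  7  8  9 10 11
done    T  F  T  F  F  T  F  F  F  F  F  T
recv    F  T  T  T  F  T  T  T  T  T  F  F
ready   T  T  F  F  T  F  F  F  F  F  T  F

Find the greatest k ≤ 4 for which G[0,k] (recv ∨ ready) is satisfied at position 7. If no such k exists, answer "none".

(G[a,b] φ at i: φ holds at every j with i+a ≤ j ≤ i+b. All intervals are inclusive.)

3

(recv ∨ ready) must hold from j=7 onward; find where it first fails.
  j=7: holds
  j=8: holds
  j=9: holds
  j=10: holds
  j=11: fails
Holds on [7,10], so largest k = 3.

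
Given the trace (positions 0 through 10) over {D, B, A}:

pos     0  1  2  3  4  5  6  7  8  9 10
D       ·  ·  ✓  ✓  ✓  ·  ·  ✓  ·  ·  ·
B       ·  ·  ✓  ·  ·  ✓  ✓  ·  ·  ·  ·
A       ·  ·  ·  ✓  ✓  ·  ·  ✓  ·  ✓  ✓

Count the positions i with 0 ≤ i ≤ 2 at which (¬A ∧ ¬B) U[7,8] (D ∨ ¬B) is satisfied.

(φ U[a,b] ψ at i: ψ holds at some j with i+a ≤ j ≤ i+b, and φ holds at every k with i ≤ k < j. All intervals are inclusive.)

0

Evaluate at each i in [0,2]:
  i=0: ✗ (lhs fails at k=2 before rhs at j=7)
  i=1: ✗ (lhs fails at k=2 before rhs at j=8)
  i=2: ✗ (lhs fails at k=2 before rhs at j=9)
Positions where it holds: {} → 0.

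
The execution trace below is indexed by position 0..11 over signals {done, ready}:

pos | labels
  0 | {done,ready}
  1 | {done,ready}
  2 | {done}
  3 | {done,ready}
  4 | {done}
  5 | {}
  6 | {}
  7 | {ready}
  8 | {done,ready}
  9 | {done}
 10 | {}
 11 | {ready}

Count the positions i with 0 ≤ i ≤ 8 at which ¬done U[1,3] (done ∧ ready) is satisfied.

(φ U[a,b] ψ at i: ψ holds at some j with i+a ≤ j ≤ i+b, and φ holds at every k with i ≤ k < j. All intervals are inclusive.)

3

Evaluate at each i in [0,8]:
  i=0: ✗ (lhs fails at k=0 before rhs at j=1)
  i=1: ✗ (lhs fails at k=1 before rhs at j=3)
  i=2: ✗ (lhs fails at k=2 before rhs at j=3)
  i=3: ✗ (no rhs in [4,6])
  i=4: ✗ (no rhs in [5,7])
  i=5: ✓ (rhs at j=8; lhs holds on [5,7])
  i=6: ✓ (rhs at j=8; lhs holds on [6,7])
  i=7: ✓ (rhs at j=8; lhs holds on [7,7])
  i=8: ✗ (no rhs in [9,11])
Positions where it holds: {5, 6, 7} → 3.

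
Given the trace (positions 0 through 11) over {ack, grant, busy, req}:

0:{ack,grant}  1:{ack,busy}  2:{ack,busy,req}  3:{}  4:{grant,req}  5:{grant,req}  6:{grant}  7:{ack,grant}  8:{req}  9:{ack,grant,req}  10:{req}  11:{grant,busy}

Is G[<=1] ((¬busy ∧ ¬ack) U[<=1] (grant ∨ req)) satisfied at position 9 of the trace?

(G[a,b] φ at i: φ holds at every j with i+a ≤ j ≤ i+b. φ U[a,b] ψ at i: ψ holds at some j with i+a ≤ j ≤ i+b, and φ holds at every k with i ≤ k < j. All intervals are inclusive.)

Check ((¬busy ∧ ¬ack) U[<=1] (grant ∨ req)) at every j in [9,10]:
  j=9: holds
  j=10: holds
All positions satisfy it → formula holds.

Holds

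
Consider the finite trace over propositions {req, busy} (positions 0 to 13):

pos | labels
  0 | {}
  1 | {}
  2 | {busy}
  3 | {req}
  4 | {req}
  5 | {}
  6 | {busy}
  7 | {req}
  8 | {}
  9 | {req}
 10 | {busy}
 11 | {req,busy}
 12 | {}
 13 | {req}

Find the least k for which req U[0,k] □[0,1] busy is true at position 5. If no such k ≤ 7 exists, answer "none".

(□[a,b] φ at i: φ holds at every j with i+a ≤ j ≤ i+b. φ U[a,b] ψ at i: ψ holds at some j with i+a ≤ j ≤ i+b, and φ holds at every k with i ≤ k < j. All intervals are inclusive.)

none

Need earliest j ≥ 5 with □[0,1] busy, and req at every k in [5,j-1].
  j=5: rhs fails.
  j=6: rhs fails.
  j=7: rhs fails.
  j=8: rhs fails.
  j=9: rhs fails.
  j=10: rhs holds but lhs fails at k=5.
  j=11: rhs fails.
  j=12: rhs fails.
No witness within the range → none.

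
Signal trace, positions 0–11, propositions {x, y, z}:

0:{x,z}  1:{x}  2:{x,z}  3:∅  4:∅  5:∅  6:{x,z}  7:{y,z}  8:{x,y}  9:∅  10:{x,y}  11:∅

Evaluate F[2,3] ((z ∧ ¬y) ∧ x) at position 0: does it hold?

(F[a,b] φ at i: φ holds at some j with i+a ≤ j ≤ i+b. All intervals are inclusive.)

Yes

Check ((z ∧ ¬y) ∧ x) at each j in [2,3]:
  j=2: true
  j=3: false
Found at j=2 → formula holds.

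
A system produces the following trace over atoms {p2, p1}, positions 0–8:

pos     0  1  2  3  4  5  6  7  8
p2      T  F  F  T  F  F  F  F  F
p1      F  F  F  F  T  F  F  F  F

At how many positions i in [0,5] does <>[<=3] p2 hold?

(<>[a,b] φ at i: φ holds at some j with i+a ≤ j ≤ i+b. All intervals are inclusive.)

4

Evaluate at each i in [0,5]:
  i=0: ✓ (witness j=0)
  i=1: ✓ (witness j=3)
  i=2: ✓ (witness j=3)
  i=3: ✓ (witness j=3)
  i=4: ✗ (none in [4,7])
  i=5: ✗ (none in [5,8])
Positions where it holds: {0, 1, 2, 3} → 4.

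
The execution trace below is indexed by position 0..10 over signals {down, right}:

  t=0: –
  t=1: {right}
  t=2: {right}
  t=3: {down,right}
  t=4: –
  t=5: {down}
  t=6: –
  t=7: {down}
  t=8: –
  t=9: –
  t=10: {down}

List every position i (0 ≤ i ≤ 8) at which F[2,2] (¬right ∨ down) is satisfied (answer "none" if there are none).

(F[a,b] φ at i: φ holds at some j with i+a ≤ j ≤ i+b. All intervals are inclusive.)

1, 2, 3, 4, 5, 6, 7, 8

Evaluate at each i in [0,8]:
  i=0: ✗ (none in [2,2])
  i=1: ✓ (witness j=3)
  i=2: ✓ (witness j=4)
  i=3: ✓ (witness j=5)
  i=4: ✓ (witness j=6)
  i=5: ✓ (witness j=7)
  i=6: ✓ (witness j=8)
  i=7: ✓ (witness j=9)
  i=8: ✓ (witness j=10)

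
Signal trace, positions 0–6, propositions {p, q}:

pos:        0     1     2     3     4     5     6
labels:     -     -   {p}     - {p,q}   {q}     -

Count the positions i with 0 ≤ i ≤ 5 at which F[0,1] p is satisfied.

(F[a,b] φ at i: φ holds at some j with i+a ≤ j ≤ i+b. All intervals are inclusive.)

Evaluate at each i in [0,5]:
  i=0: ✗ (none in [0,1])
  i=1: ✓ (witness j=2)
  i=2: ✓ (witness j=2)
  i=3: ✓ (witness j=4)
  i=4: ✓ (witness j=4)
  i=5: ✗ (none in [5,6])
Positions where it holds: {1, 2, 3, 4} → 4.

4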